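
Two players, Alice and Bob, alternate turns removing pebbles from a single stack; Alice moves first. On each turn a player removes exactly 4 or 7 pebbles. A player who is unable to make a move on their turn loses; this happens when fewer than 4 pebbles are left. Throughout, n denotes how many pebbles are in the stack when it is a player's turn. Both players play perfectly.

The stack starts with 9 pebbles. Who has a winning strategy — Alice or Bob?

Alice wins.

Classify positions by backward induction: terminal positions (no move available) are L. From any other position, the mover wins iff some move reaches an L.
n=0: no move → L
n=1: no move → L
n=2: no move → L
n=3: no move → L
n=4: reaches L-position 0 → W
n=5: reaches L-position 1 → W
n=6: reaches L-position 2 → W
n=7: reaches L-position 3 → W
n=8: reaches L-position 1 → W
n=9: reaches L-position 2 → W
From 9 Alice can remove 7, leaving 2, reaching an L position.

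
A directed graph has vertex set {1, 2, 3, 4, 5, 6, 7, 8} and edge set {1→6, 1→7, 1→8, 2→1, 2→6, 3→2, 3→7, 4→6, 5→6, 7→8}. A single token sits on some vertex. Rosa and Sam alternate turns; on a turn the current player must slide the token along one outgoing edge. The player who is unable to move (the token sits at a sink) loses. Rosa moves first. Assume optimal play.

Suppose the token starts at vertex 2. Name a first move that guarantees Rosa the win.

Move to 6.

Label each position W (a win for the player to move) or L (a loss). A position with no legal move is L; any other position is W exactly when some move reaches an L, and L when every move reaches a W.
Every edge goes from a vertex to one that appears earlier in the order 6, 8, 7, 1, 2, 3, 4, 5, so processing vertices in that order labels each vertex after all of its successors.
6: no outgoing edge → L
8: no outgoing edge → L
7: W (go to 8, an L position)
1: W (go to 8, an L position)
2: W (go to 6, an L position)
3: L (options 2(W), 7(W) are all W)
4: W (go to 6, an L position)
5: W (go to 6, an L position)
From 2, the L positions reachable in one move are: 6.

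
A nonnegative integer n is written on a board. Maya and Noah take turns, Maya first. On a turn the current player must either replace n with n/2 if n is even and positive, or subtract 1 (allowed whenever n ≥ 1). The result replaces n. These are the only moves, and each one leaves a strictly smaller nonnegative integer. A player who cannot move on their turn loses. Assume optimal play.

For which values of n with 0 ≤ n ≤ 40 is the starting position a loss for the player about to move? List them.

0, 2, 5, 7, 9, 11, 13, 15, 17, 19, 21, 23, 25, 27, 29, 31, 33, 35, 37, 39

Use the standard recursion: the mover loses at a terminal position; elsewhere, the mover wins exactly when some move hands the opponent an L position.
n=0: no move → L
n=1: W (go to 0, an L position)
n=2: L (sole option 1(W) is W)
n=3: W (go to 2, an L position)
n=4: W (go to 2, an L position)
n=5: L (sole option 4(W) is W)
n=6: W (go to 5, an L position)
n=7: L (sole option 6(W) is W)
n=8: W (go to 7, an L position)
n=9: L (sole option 8(W) is W)
n=10: W (go to 5, an L position)
n=11: L (sole option 10(W) is W)
n=12: W (go to 11, an L position)
n=13: L (sole option 12(W) is W)
n=14: W (go to 7, an L position)
n=15: L (sole option 14(W) is W)
n=16: W (go to 15, an L position)
n=17: L (sole option 16(W) is W)
n=18: W (go to 9, an L position)
n=19: L (sole option 18(W) is W)
n=20: W (go to 19, an L position)
n=21: L (sole option 20(W) is W)
n=22: W (go to 11, an L position)
n=23: L (sole option 22(W) is W)
n=24: W (go to 23, an L position)
n=25: L (sole option 24(W) is W)
n=26: W (go to 13, an L position)
n=27: L (sole option 26(W) is W)
n=28: W (go to 27, an L position)
n=29: L (sole option 28(W) is W)
n=30: W (go to 15, an L position)
n=31: L (sole option 30(W) is W)
n=32: W (go to 31, an L position)
n=33: L (sole option 32(W) is W)
n=34: W (go to 17, an L position)
n=35: L (sole option 34(W) is W)
n=36: W (go to 35, an L position)
n=37: L (sole option 36(W) is W)
n=38: W (go to 19, an L position)
n=39: L (sole option 38(W) is W)
n=40: W (go to 39, an L position)
The losing starting values of n are exactly the entries labelled L in this table (20 of them).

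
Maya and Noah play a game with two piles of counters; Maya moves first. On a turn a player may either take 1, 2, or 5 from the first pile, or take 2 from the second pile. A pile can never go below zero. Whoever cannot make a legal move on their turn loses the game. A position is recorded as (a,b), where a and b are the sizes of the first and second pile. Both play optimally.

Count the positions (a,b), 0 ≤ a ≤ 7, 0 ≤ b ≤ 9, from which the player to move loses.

30

Build the W/L table. Terminal = L. A non-terminal position is W if it has a move to some L; otherwise it is L.
Every move lowers a or b (never raises either), so fill the grid row by row in increasing a, and left to right within a row: each cell's successors are then already labelled.
      b=0  b=1  b=2  b=3  b=4  b=5  b=6  b=7  b=8  b=9
a=0:    L    L    W    W    L    L    W    W    L    L
a=1:    W    W    L    L    W    W    L    L    W    W
a=2:    W    W    W    W    W    W    W    W    W    W
a=3:    L    L    W    W    L    L    W    W    L    L
a=4:    W    W    L    L    W    W    L    L    W    W
a=5:    W    W    W    W    W    W    W    W    W    W
a=6:    L    L    W    W    L    L    W    W    L    L
a=7:    W    W    L    L    W    W    L    L    W    W
Cells with no legal move (terminal, hence L): (0,0), (0,1).
The remaining L cells, each justified by listing all of its moves:
(0,4): the only move is to (0,2)(W), a W ⇒ L
(0,5): the only move is to (0,3)(W), a W ⇒ L
(0,8): the only move is to (0,6)(W), a W ⇒ L
(0,9): the only move is to (0,7)(W), a W ⇒ L
(1,2): moves to (0,2)(W), (1,0)(W); every one is W ⇒ L
(1,3): moves to (0,3)(W), (1,1)(W); every one is W ⇒ L
(1,6): moves to (0,6)(W), (1,4)(W); every one is W ⇒ L
(1,7): moves to (0,7)(W), (1,5)(W); every one is W ⇒ L
(3,0): moves to (2,0)(W), (1,0)(W); every one is W ⇒ L
(3,1): moves to (2,1)(W), (1,1)(W); every one is W ⇒ L
(3,4): moves to (2,4)(W), (1,4)(W), (3,2)(W); every one is W ⇒ L
(3,5): moves to (2,5)(W), (1,5)(W), (3,3)(W); every one is W ⇒ L
(3,8): moves to (2,8)(W), (1,8)(W), (3,6)(W); every one is W ⇒ L
(3,9): moves to (2,9)(W), (1,9)(W), (3,7)(W); every one is W ⇒ L
(4,2): moves to (3,2)(W), (2,2)(W), (4,0)(W); every one is W ⇒ L
(4,3): moves to (3,3)(W), (2,3)(W), (4,1)(W); every one is W ⇒ L
(4,6): moves to (3,6)(W), (2,6)(W), (4,4)(W); every one is W ⇒ L
(4,7): moves to (3,7)(W), (2,7)(W), (4,5)(W); every one is W ⇒ L
(6,0): moves to (5,0)(W), (4,0)(W), (1,0)(W); every one is W ⇒ L
(6,1): moves to (5,1)(W), (4,1)(W), (1,1)(W); every one is W ⇒ L
(6,4): moves to (5,4)(W), (4,4)(W), (1,4)(W), (6,2)(W); every one is W ⇒ L
(6,5): moves to (5,5)(W), (4,5)(W), (1,5)(W), (6,3)(W); every one is W ⇒ L
(6,8): moves to (5,8)(W), (4,8)(W), (1,8)(W), (6,6)(W); every one is W ⇒ L
(6,9): moves to (5,9)(W), (4,9)(W), (1,9)(W), (6,7)(W); every one is W ⇒ L
(7,2): moves to (6,2)(W), (5,2)(W), (2,2)(W), (7,0)(W); every one is W ⇒ L
(7,3): moves to (6,3)(W), (5,3)(W), (2,3)(W), (7,1)(W); every one is W ⇒ L
(7,6): moves to (6,6)(W), (5,6)(W), (2,6)(W), (7,4)(W); every one is W ⇒ L
(7,7): moves to (6,7)(W), (5,7)(W), (2,7)(W), (7,5)(W); every one is W ⇒ L
Every other cell has at least one move into one of the L cells above, so it is W.
L cells per row: a=0: 6, a=1: 4, a=2: 0, a=3: 6, a=4: 4, a=5: 0, a=6: 6, a=7: 4; total 30.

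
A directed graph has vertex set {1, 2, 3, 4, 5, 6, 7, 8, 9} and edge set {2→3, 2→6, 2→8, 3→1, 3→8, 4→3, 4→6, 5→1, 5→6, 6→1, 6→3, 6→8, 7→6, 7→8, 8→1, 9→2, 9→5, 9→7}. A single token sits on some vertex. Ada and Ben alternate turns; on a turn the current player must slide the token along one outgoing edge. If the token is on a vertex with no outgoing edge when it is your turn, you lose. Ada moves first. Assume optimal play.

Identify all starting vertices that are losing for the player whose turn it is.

Classify positions by backward induction: terminal positions (no move available) are L. From any other position, the mover wins iff some move reaches an L.
Every edge goes from a vertex to one that appears earlier in the order 1, 8, 3, 6, 2, 7, 4, 5, 9, so processing vertices in that order labels each vertex after all of its successors.
1: no outgoing edge → L
8: reaches L-position 1 → W
3: reaches L-position 1 → W
6: reaches L-position 1 → W
2: only reaches 6(W), 3(W), 8(W), all W → L
7: only reaches 6(W), 8(W), all W → L
4: only reaches 6(W), 3(W), all W → L
5: reaches L-position 1 → W
9: reaches L-position 7 → W
The losing starting vertices are exactly the entries labelled L in this table (4 of them).

1, 2, 4, 7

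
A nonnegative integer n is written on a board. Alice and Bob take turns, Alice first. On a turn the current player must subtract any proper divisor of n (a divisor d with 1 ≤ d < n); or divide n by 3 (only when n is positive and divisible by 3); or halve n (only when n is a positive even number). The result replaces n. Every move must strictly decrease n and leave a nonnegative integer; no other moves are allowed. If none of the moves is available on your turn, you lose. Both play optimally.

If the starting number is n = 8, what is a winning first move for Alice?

Positions with no move are L. A position that does have a move is losing for the player to move precisely when every available move leads to a winning position for the opponent. Fill in the labels:
n=0: no move → L
n=1: no move → L
n=2: →1(L), so W
n=3: →1(L), so W
n=4: →2(W), 3(W) — all W, so L
n=5: →4(L), so W
n=6: →4(L), so W
n=7: →6(W) only, which is W, so L
n=8: →4(L), so W
From 8, the L positions reachable in one move are: 4, 7. Any move reaching one of these is winning.

Move to 4.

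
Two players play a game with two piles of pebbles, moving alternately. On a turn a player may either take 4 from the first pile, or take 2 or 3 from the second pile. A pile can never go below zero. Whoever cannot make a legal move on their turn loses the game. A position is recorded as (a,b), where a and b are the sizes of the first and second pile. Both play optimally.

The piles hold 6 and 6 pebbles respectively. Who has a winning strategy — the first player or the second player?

The first player wins.

Positions with no move are L. A position that does have a move is losing for the player to move precisely when every available move leads to a winning position for the opponent. Fill in the labels:
No move ever increases a pile, so every position that can arise here has a ≤ 6 and b ≤ 6; it is enough to label the cells with 0 ≤ a ≤ 6 and 0 ≤ b ≤ 6.
Every move lowers a or b (never raises either), so fill the grid row by row in increasing a, and left to right within a row: each cell's successors are then already labelled.
      b=0  b=1  b=2  b=3  b=4  b=5  b=6
a=0:    L    L    W    W    W    L    L
a=1:    L    L    W    W    W    L    L
a=2:    L    L    W    W    W    L    L
a=3:    L    L    W    W    W    L    L
a=4:    W    W    L    L    W    W    W
a=5:    W    W    L    L    W    W    W
a=6:    W    W    L    L    W    W    W
Cells with no legal move (terminal, hence L): (0,0), (0,1), (1,0), (1,1), (2,0), (2,1), (3,0), (3,1).
The remaining L cells, each justified by listing all of its moves:
(0,5): →(0,3)(W), (0,2)(W) — all W, so L
(0,6): →(0,4)(W), (0,3)(W) — all W, so L
(1,5): →(1,3)(W), (1,2)(W) — all W, so L
(1,6): →(1,4)(W), (1,3)(W) — all W, so L
(2,5): →(2,3)(W), (2,2)(W) — all W, so L
(2,6): →(2,4)(W), (2,3)(W) — all W, so L
(3,5): →(3,3)(W), (3,2)(W) — all W, so L
(3,6): →(3,4)(W), (3,3)(W) — all W, so L
(4,2): →(0,2)(W), (4,0)(W) — all W, so L
(4,3): →(0,3)(W), (4,1)(W), (4,0)(W) — all W, so L
(5,2): →(1,2)(W), (5,0)(W) — all W, so L
(5,3): →(1,3)(W), (5,1)(W), (5,0)(W) — all W, so L
(6,2): →(2,2)(W), (6,0)(W) — all W, so L
(6,3): →(2,3)(W), (6,1)(W), (6,0)(W) — all W, so L
Every other cell has at least one move into one of the L cells above, so it is W.
The starting position (6,6) is W: the player to move should move to (2,6), handing over an L position.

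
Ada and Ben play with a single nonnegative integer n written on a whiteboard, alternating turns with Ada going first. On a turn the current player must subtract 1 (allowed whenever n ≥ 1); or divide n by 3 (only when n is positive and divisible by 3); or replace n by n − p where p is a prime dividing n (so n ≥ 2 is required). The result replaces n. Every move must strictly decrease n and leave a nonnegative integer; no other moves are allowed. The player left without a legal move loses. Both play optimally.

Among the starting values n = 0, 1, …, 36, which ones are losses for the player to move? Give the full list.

0, 4, 8, 14, 18, 22, 25, 27, 32, 35

Classify positions by backward induction: terminal positions (no move available) are L. From any other position, the mover wins iff some move reaches an L.
n=0: no move → L
n=1: →0(L), so W
n=2: →0(L), so W
n=3: →0(L), so W
n=4: →2(W), 3(W) — all W, so L
n=5: →0(L), so W
n=6: →4(L), so W
n=7: →0(L), so W
n=8: →6(W), 7(W) — all W, so L
n=9: →8(L), so W
n=10: →8(L), so W
n=11: →0(L), so W
n=12: →4(L), so W
n=13: →0(L), so W
n=14: →7(W), 12(W), 13(W) — all W, so L
n=15: →14(L), so W
n=16: →14(L), so W
n=17: →0(L), so W
n=18: →6(W), 15(W), 16(W), 17(W) — all W, so L
n=19: →0(L), so W
n=20: →18(L), so W
n=21: →14(L), so W
n=22: →11(W), 20(W), 21(W) — all W, so L
n=23: →0(L), so W
n=24: →8(L), so W
n=25: →20(W), 24(W) — all W, so L
n=26: →25(L), so W
n=27: →9(W), 24(W), 26(W) — all W, so L
n=28: →27(L), so W
n=29: →0(L), so W
n=30: →25(L), so W
n=31: →0(L), so W
n=32: →30(W), 31(W) — all W, so L
n=33: →22(L), so W
n=34: →32(L), so W
n=35: →28(W), 30(W), 34(W) — all W, so L
n=36: →35(L), so W
Reading off the rows marked L gives the requested list; there are 10 such values of n.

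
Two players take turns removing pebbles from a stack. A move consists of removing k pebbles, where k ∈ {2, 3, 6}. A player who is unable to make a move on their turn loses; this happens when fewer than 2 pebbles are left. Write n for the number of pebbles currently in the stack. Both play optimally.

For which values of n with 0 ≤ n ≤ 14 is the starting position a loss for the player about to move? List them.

Compute win/loss labels from the base case upward. A position with no move is L. Any other position is W if it can reach an L in one move, else L.
n=0: no move → L
n=1: no move → L
n=2: W (go to 0, an L position)
n=3: W (go to 1, an L position)
n=4: W (go to 1, an L position)
n=5: L (options 3(W), 2(W) are all W)
n=6: W (go to 0, an L position)
n=7: W (go to 5, an L position)
n=8: W (go to 5, an L position)
n=9: L (options 7(W), 6(W), 3(W) are all W)
n=10: L (options 8(W), 7(W), 4(W) are all W)
n=11: W (go to 9, an L position)
n=12: W (go to 10, an L position)
n=13: W (go to 10, an L position)
n=14: L (options 12(W), 11(W), 8(W) are all W)
Reading off the rows marked L gives the requested list; there are 6 such values of n.

0, 1, 5, 9, 10, 14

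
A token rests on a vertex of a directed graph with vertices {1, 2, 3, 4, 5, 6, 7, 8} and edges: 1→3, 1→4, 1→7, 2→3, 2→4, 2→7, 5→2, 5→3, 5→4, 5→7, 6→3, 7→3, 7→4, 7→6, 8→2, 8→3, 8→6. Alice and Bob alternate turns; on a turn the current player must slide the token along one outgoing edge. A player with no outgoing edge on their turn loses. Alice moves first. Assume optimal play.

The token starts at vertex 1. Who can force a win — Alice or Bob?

Work bottom-up. With no move the player to move loses. Otherwise the position is W if at least one move leads to an L position for the opponent, and L if every move leads to a W.
Every edge goes from a vertex to one that appears earlier in the order 4, 3, 6, 7, 1, 2, 5, 8, so processing vertices in that order labels each vertex after all of its successors.
4: no outgoing edge → L
3: no outgoing edge → L
6: can move to 3, which is L ⇒ W
7: can move to 3, which is L ⇒ W
1: can move to 3, which is L ⇒ W
2: can move to 3, which is L ⇒ W
5: can move to 3, which is L ⇒ W
8: can move to 3, which is L ⇒ W
From 1 Alice can move to 3, reaching an L position.

Alice wins.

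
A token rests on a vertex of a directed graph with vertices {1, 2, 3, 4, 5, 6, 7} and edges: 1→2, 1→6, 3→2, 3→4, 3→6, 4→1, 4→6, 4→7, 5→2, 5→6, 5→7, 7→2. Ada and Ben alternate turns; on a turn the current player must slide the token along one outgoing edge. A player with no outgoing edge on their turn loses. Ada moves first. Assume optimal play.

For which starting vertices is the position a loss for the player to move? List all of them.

Positions with no move are L. A position that does have a move is losing for the player to move precisely when every available move leads to a winning position for the opponent. Fill in the labels:
Every edge goes from a vertex to one that appears earlier in the order 6, 2, 1, 7, 4, 5, 3, so processing vertices in that order labels each vertex after all of its successors.
6: no outgoing edge → L
2: no outgoing edge → L
1: W (go to 2, an L position)
7: W (go to 2, an L position)
4: W (go to 6, an L position)
5: W (go to 2, an L position)
3: W (go to 2, an L position)
Reading off the rows marked L gives the requested list; there are 2 such vertices.

2, 6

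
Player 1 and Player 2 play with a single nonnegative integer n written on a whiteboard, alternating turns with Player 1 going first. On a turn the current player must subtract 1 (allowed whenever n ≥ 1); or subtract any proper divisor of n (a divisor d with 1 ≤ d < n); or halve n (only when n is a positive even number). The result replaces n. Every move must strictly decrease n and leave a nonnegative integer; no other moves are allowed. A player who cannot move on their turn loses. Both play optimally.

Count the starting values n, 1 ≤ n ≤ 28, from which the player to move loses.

Label each position W (a win for the player to move) or L (a loss). A position with no legal move is L; any other position is W exactly when some move reaches an L, and L when every move reaches a W.
n=0: no move → L
n=1: reaches L-position 0 → W
n=2: only reaches 1(W), which is W → L
n=3: reaches L-position 2 → W
n=4: reaches L-position 2 → W
n=5: only reaches 4(W), which is W → L
n=6: reaches L-position 5 → W
n=7: only reaches 6(W), which is W → L
n=8: reaches L-position 7 → W
n=9: only reaches 6(W), 8(W), all W → L
n=10: reaches L-position 5 → W
n=11: only reaches 10(W), which is W → L
n=12: reaches L-position 9 → W
n=13: only reaches 12(W), which is W → L
n=14: reaches L-position 7 → W
n=15: only reaches 10(W), 12(W), 14(W), all W → L
n=16: reaches L-position 15 → W
n=17: only reaches 16(W), which is W → L
n=18: reaches L-position 9 → W
n=19: only reaches 18(W), which is W → L
n=20: reaches L-position 15 → W
n=21: only reaches 14(W), 18(W), 20(W), all W → L
n=22: reaches L-position 11 → W
n=23: only reaches 22(W), which is W → L
n=24: reaches L-position 21 → W
n=25: only reaches 20(W), 24(W), all W → L
n=26: reaches L-position 13 → W
n=27: only reaches 18(W), 24(W), 26(W), all W → L
n=28: reaches L-position 21 → W
L entries with 1 ≤ n ≤ 28 (n=0 is outside the asked range and is not counted): n = 2, 5, 7, 9, 11, 13, 15, 17, 19, 21, 23, 25, 27; that makes 13.

13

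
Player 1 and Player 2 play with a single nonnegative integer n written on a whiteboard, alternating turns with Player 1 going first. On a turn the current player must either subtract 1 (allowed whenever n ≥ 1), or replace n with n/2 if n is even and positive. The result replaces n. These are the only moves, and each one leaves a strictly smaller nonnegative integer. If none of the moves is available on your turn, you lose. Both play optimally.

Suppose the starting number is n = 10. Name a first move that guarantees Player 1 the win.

Move to 5.

Positions with no move are L. A position that does have a move is losing for the player to move precisely when every available move leads to a winning position for the opponent. Fill in the labels:
n=0: no move → L
n=1: →0(L), so W
n=2: →1(W) only, which is W, so L
n=3: →2(L), so W
n=4: →2(L), so W
n=5: →4(W) only, which is W, so L
n=6: →5(L), so W
n=7: →6(W) only, which is W, so L
n=8: →7(L), so W
n=9: →8(W) only, which is W, so L
n=10: →5(L), so W
From 10, the L positions reachable in one move are: 5, 9. Any move reaching one of these is winning.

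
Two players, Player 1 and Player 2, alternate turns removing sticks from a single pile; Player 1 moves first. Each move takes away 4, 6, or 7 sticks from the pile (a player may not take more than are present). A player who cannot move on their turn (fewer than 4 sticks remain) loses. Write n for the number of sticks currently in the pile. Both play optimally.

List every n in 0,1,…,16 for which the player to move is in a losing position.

Build the W/L table. Terminal = L. A non-terminal position is W if it has a move to some L; otherwise it is L.
n=0: no move → L
n=1: no move → L
n=2: no move → L
n=3: no move → L
n=4: W (go to 0, an L position)
n=5: W (go to 1, an L position)
n=6: W (go to 2, an L position)
n=7: W (go to 3, an L position)
n=8: W (go to 2, an L position)
n=9: W (go to 3, an L position)
n=10: W (go to 3, an L position)
n=11: L (options 7(W), 5(W), 4(W) are all W)
n=12: L (options 8(W), 6(W), 5(W) are all W)
n=13: L (options 9(W), 7(W), 6(W) are all W)
n=14: L (options 10(W), 8(W), 7(W) are all W)
n=15: W (go to 11, an L position)
n=16: W (go to 12, an L position)
The losing starting values of n are exactly the entries labelled L in this table (8 of them).

0, 1, 2, 3, 11, 12, 13, 14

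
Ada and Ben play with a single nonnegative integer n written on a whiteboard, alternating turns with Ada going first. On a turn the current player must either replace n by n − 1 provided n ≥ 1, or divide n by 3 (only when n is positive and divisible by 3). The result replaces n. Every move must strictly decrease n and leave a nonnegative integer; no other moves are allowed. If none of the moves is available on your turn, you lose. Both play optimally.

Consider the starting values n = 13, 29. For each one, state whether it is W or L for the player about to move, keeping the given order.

13: L, 29: W

Positions with no move are L. A position that does have a move is losing for the player to move precisely when every available move leads to a winning position for the opponent. Fill in the labels:
n=0: no move → L
n=1: →0(L), so W
n=2: →1(W) only, which is W, so L
n=3: →2(L), so W
n=4: →3(W) only, which is W, so L
n=5: →4(L), so W
n=6: →2(L), so W
n=7: →6(W) only, which is W, so L
n=8: →7(L), so W
n=9: →3(W), 8(W) — all W, so L
n=10: →9(L), so W
n=11: →10(W) only, which is W, so L
n=12: →4(L), so W
n=13: →12(W) only, which is W, so L
n=14: →13(L), so W
n=15: →5(W), 14(W) — all W, so L
n=16: →15(L), so W
n=17: →16(W) only, which is W, so L
n=18: →17(L), so W
n=19: →18(W) only, which is W, so L
n=20: →19(L), so W
n=21: →7(L), so W
n=22: →21(W) only, which is W, so L
n=23: →22(L), so W
n=24: →8(W), 23(W) — all W, so L
n=25: →24(L), so W
n=26: →25(W) only, which is W, so L
n=27: →9(L), so W
n=28: →27(W) only, which is W, so L
n=29: →28(L), so W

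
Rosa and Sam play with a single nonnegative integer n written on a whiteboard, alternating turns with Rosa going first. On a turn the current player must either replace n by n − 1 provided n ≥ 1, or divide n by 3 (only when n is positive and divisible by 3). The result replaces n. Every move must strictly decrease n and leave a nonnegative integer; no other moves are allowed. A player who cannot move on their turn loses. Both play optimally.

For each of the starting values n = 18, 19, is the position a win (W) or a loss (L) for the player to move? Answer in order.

Positions with no move are L. A position that does have a move is losing for the player to move precisely when every available move leads to a winning position for the opponent. Fill in the labels:
n=0: no move → L
n=1: →0(L), so W
n=2: →1(W) only, which is W, so L
n=3: →2(L), so W
n=4: →3(W) only, which is W, so L
n=5: →4(L), so W
n=6: →2(L), so W
n=7: →6(W) only, which is W, so L
n=8: →7(L), so W
n=9: →3(W), 8(W) — all W, so L
n=10: →9(L), so W
n=11: →10(W) only, which is W, so L
n=12: →4(L), so W
n=13: →12(W) only, which is W, so L
n=14: →13(L), so W
n=15: →5(W), 14(W) — all W, so L
n=16: →15(L), so W
n=17: →16(W) only, which is W, so L
n=18: →17(L), so W
n=19: →18(W) only, which is W, so L

18: W, 19: L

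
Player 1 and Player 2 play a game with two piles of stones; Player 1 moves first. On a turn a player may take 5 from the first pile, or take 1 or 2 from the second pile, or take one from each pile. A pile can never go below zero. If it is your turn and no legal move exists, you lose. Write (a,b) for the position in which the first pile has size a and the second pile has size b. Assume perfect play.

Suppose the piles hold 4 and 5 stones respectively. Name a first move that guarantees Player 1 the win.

Use the standard recursion: the mover loses at a terminal position; elsewhere, the mover wins exactly when some move hands the opponent an L position.
No move ever increases a pile, so every position that can arise here has a ≤ 4 and b ≤ 5; it is enough to label the cells with 0 ≤ a ≤ 4 and 0 ≤ b ≤ 5.
Every move lowers a or b (never raises either), so fill the grid row by row in increasing a, and left to right within a row: each cell's successors are then already labelled.
      b=0  b=1  b=2  b=3  b=4  b=5
a=0:    L    W    W    L    W    W
a=1:    L    W    W    L    W    W
a=2:    L    W    W    L    W    W
a=3:    L    W    W    L    W    W
a=4:    L    W    W    L    W    W
Cells with no legal move (terminal, hence L): (0,0), (1,0), (2,0), (3,0), (4,0).
The remaining L cells, each justified by listing all of its moves:
(0,3): →(0,2)(W), (0,1)(W) — all W, so L
(1,3): →(1,2)(W), (1,1)(W), (0,2)(W) — all W, so L
(2,3): →(2,2)(W), (2,1)(W), (1,2)(W) — all W, so L
(3,3): →(3,2)(W), (3,1)(W), (2,2)(W) — all W, so L
(4,3): →(4,2)(W), (4,1)(W), (3,2)(W) — all W, so L
Every other cell has at least one move into one of the L cells above, so it is W.
From (4,5), the L positions reachable in one move are: (4,3).

Move to (4,3).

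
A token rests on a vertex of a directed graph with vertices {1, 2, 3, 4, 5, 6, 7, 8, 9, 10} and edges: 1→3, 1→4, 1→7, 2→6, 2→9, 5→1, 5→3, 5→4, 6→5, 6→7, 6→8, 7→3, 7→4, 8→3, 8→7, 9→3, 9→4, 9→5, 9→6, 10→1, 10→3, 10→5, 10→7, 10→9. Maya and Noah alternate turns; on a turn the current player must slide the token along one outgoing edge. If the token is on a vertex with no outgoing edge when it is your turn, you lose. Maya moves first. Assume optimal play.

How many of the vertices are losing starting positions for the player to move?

Compute win/loss labels from the base case upward. A position with no move is L. Any other position is W if it can reach an L in one move, else L.
Every edge goes from a vertex to one that appears earlier in the order 4, 3, 7, 1, 5, 8, 6, 9, 2, 10, so processing vertices in that order labels each vertex after all of its successors.
4: no outgoing edge → L
3: no outgoing edge → L
7: can move to 3, which is L ⇒ W
1: can move to 3, which is L ⇒ W
5: can move to 3, which is L ⇒ W
8: can move to 3, which is L ⇒ W
6: moves to 8(W), 5(W), 7(W); every one is W ⇒ L
9: can move to 6, which is L ⇒ W
2: can move to 6, which is L ⇒ W
10: can move to 3, which is L ⇒ W
The L vertices are 3, 4, 6; that is 3 in all.

3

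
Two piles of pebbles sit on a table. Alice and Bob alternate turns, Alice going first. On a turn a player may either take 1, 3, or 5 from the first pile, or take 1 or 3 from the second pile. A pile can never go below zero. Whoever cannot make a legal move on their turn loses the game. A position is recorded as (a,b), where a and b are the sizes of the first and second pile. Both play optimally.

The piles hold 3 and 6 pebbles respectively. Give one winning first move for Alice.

Move to (2,6).

Compute win/loss labels from the base case upward. A position with no move is L. Any other position is W if it can reach an L in one move, else L.
No move ever increases a pile, so every position that can arise here has a ≤ 3 and b ≤ 6; it is enough to label the cells with 0 ≤ a ≤ 3 and 0 ≤ b ≤ 6.
Every move lowers a or b (never raises either), so fill the grid row by row in increasing a, and left to right within a row: each cell's successors are then already labelled.
      b=0  b=1  b=2  b=3  b=4  b=5  b=6
a=0:    L    W    L    W    L    W    L
a=1:    W    L    W    L    W    L    W
a=2:    L    W    L    W    L    W    L
a=3:    W    L    W    L    W    L    W
Cells with no legal move (terminal, hence L): (0,0).
The remaining L cells, each justified by listing all of its moves:
(0,2): the only move is to (0,1)(W), a W ⇒ L
(0,4): moves to (0,3)(W), (0,1)(W); every one is W ⇒ L
(0,6): moves to (0,5)(W), (0,3)(W); every one is W ⇒ L
(1,1): moves to (0,1)(W), (1,0)(W); every one is W ⇒ L
(1,3): moves to (0,3)(W), (1,2)(W), (1,0)(W); every one is W ⇒ L
(1,5): moves to (0,5)(W), (1,4)(W), (1,2)(W); every one is W ⇒ L
(2,0): the only move is to (1,0)(W), a W ⇒ L
(2,2): moves to (1,2)(W), (2,1)(W); every one is W ⇒ L
(2,4): moves to (1,4)(W), (2,3)(W), (2,1)(W); every one is W ⇒ L
(2,6): moves to (1,6)(W), (2,5)(W), (2,3)(W); every one is W ⇒ L
(3,1): moves to (2,1)(W), (0,1)(W), (3,0)(W); every one is W ⇒ L
(3,3): moves to (2,3)(W), (0,3)(W), (3,2)(W), (3,0)(W); every one is W ⇒ L
(3,5): moves to (2,5)(W), (0,5)(W), (3,4)(W), (3,2)(W); every one is W ⇒ L
Every other cell has at least one move into one of the L cells above, so it is W.
From (3,6), the L positions reachable in one move are: (2,6), (0,6), (3,5), (3,3). Any move reaching one of these is winning.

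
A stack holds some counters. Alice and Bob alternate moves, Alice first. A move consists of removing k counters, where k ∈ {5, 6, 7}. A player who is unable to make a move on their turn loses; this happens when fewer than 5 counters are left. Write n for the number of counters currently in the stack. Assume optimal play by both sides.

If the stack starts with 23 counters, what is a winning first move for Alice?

Use the standard recursion: the mover loses at a terminal position; elsewhere, the mover wins exactly when some move hands the opponent an L position.
n=0: no move → L
n=1: no move → L
n=2: no move → L
n=3: no move → L
n=4: no move → L
n=5: →0(L), so W
n=6: →1(L), so W
n=7: →2(L), so W
n=8: →3(L), so W
n=9: →4(L), so W
n=10: →4(L), so W
n=11: →4(L), so W
n=12: →7(W), 6(W), 5(W) — all W, so L
n=13: →8(W), 7(W), 6(W) — all W, so L
n=14: →9(W), 8(W), 7(W) — all W, so L
n=15: →10(W), 9(W), 8(W) — all W, so L
n=16: →11(W), 10(W), 9(W) — all W, so L
n=17: →12(L), so W
n=18: →13(L), so W
n=19: →14(L), so W
n=20: →15(L), so W
n=21: →16(L), so W
n=22: →16(L), so W
n=23: →16(L), so W
From 23, the L positions reachable in one move are: 16.

Remove 7, leaving 16.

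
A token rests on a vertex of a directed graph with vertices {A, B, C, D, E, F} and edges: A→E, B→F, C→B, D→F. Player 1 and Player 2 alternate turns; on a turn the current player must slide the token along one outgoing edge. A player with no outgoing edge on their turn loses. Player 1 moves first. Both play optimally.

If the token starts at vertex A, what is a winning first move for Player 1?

Positions with no move are L. A position that does have a move is losing for the player to move precisely when every available move leads to a winning position for the opponent. Fill in the labels:
Every edge goes from a vertex to one that appears earlier in the order E, F, B, D, A, C, so processing vertices in that order labels each vertex after all of its successors.
E: no outgoing edge → L
F: no outgoing edge → L
B: →F(L), so W
D: →F(L), so W
A: →E(L), so W
C: →B(W) only, which is W, so L
From A, the L positions reachable in one move are: E.

Move to E.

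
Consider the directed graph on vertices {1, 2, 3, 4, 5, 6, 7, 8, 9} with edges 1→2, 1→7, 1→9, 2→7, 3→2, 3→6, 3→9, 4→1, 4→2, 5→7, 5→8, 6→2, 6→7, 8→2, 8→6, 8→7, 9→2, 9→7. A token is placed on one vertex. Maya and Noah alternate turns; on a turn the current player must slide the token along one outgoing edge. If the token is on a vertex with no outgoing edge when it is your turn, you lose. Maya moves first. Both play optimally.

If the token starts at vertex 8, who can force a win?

Classify positions by backward induction: terminal positions (no move available) are L. From any other position, the mover wins iff some move reaches an L.
Every edge goes from a vertex to one that appears earlier in the order 7, 2, 9, 6, 3, 1, 8, 5, 4, so processing vertices in that order labels each vertex after all of its successors.
7: no outgoing edge → L
2: reaches L-position 7 → W
9: reaches L-position 7 → W
6: reaches L-position 7 → W
3: only reaches 6(W), 9(W), 2(W), all W → L
1: reaches L-position 7 → W
8: reaches L-position 7 → W
5: reaches L-position 7 → W
4: only reaches 1(W), 2(W), all W → L
From 8 Maya can move to 7, reaching an L position.

Maya wins.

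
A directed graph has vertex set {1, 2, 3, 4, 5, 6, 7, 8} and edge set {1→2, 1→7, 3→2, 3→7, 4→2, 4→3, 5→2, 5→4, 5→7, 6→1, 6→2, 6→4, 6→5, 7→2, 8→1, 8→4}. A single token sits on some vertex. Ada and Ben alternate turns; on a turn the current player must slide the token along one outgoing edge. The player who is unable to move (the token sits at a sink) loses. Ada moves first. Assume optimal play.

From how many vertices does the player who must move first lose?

2

Build the W/L table. Terminal = L. A non-terminal position is W if it has a move to some L; otherwise it is L.
Every edge goes from a vertex to one that appears earlier in the order 2, 7, 1, 3, 4, 5, 6, 8, so processing vertices in that order labels each vertex after all of its successors.
2: no outgoing edge → L
7: W (go to 2, an L position)
1: W (go to 2, an L position)
3: W (go to 2, an L position)
4: W (go to 2, an L position)
5: W (go to 2, an L position)
6: W (go to 2, an L position)
8: L (options 4(W), 1(W) are all W)
The L vertices are 2, 8; that is 2 in all.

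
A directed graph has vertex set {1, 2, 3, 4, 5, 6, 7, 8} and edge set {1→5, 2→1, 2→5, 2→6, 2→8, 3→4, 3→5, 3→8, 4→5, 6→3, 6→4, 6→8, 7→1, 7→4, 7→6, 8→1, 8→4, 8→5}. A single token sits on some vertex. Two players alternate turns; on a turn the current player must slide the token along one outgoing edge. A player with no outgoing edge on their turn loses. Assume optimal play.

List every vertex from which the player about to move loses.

5, 6

Compute win/loss labels from the base case upward. A position with no move is L. Any other position is W if it can reach an L in one move, else L.
Every edge goes from a vertex to one that appears earlier in the order 5, 4, 1, 8, 3, 6, 7, 2, so processing vertices in that order labels each vertex after all of its successors.
5: no outgoing edge → L
4: →5(L), so W
1: →5(L), so W
8: →5(L), so W
3: →5(L), so W
6: →3(W), 8(W), 4(W) — all W, so L
7: →6(L), so W
2: →6(L), so W
The losing starting vertices are exactly the entries labelled L in this table (2 of them).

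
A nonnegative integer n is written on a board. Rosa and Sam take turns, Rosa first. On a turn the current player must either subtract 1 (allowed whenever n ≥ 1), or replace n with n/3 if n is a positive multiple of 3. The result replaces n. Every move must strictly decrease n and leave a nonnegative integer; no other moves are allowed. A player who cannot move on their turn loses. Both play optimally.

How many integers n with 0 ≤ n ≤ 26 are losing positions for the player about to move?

13

Build the W/L table. Terminal = L. A non-terminal position is W if it has a move to some L; otherwise it is L.
n=0: no move → L
n=1: →0(L), so W
n=2: →1(W) only, which is W, so L
n=3: →2(L), so W
n=4: →3(W) only, which is W, so L
n=5: →4(L), so W
n=6: →2(L), so W
n=7: →6(W) only, which is W, so L
n=8: →7(L), so W
n=9: →3(W), 8(W) — all W, so L
n=10: →9(L), so W
n=11: →10(W) only, which is W, so L
n=12: →4(L), so W
n=13: →12(W) only, which is W, so L
n=14: →13(L), so W
n=15: →5(W), 14(W) — all W, so L
n=16: →15(L), so W
n=17: →16(W) only, which is W, so L
n=18: →17(L), so W
n=19: →18(W) only, which is W, so L
n=20: →19(L), so W
n=21: →7(L), so W
n=22: →21(W) only, which is W, so L
n=23: →22(L), so W
n=24: →8(W), 23(W) — all W, so L
n=25: →24(L), so W
n=26: →25(W) only, which is W, so L
L entries with 0 ≤ n ≤ 26: n = 0, 2, 4, 7, 9, 11, 13, 15, 17, 19, 22, 24, 26; that makes 13.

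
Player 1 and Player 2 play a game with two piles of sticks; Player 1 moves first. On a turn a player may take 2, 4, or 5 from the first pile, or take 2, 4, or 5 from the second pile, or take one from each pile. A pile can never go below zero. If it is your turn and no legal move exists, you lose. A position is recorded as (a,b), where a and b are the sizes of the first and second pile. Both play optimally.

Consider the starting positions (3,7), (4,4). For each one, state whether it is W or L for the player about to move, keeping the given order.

(3,7): W, (4,4): L

Label each position W (a win for the player to move) or L (a loss). A position with no legal move is L; any other position is W exactly when some move reaches an L, and L when every move reaches a W.
No move ever increases a pile, so every position that can arise here has a ≤ 4 and b ≤ 7; it is enough to label the cells with 0 ≤ a ≤ 4 and 0 ≤ b ≤ 7.
Every move lowers a or b (never raises either), so fill the grid row by row in increasing a, and left to right within a row: each cell's successors are then already labelled.
      b=0  b=1  b=2  b=3  b=4  b=5  b=6  b=7
a=0:    L    L    W    W    W    W    W    L
a=1:    L    W    W    L    W    W    L    W
a=2:    W    W    L    L    W    W    W    W
a=3:    W    L    L    W    W    W    W    W
a=4:    W    W    W    W    L    L    W    W
Cells with no legal move (terminal, hence L): (0,0), (0,1), (1,0).
The remaining L cells, each justified by listing all of its moves:
(0,7): moves to (0,5)(W), (0,3)(W), (0,2)(W); every one is W ⇒ L
(1,3): moves to (1,1)(W), (0,2)(W); every one is W ⇒ L
(1,6): moves to (1,4)(W), (1,2)(W), (1,1)(W), (0,5)(W); every one is W ⇒ L
(2,2): moves to (0,2)(W), (2,0)(W), (1,1)(W); every one is W ⇒ L
(2,3): moves to (0,3)(W), (2,1)(W), (1,2)(W); every one is W ⇒ L
(3,1): moves to (1,1)(W), (2,0)(W); every one is W ⇒ L
(3,2): moves to (1,2)(W), (3,0)(W), (2,1)(W); every one is W ⇒ L
(4,4): moves to (2,4)(W), (0,4)(W), (4,2)(W), (4,0)(W), (3,3)(W); every one is W ⇒ L
(4,5): moves to (2,5)(W), (0,5)(W), (4,3)(W), (4,1)(W), (4,0)(W), (3,4)(W); every one is W ⇒ L
Every other cell has at least one move into one of the L cells above, so it is W.
(3,7): the move to (3,2) reaches an L cell, so W
(4,4): one of the L cells justified above, so L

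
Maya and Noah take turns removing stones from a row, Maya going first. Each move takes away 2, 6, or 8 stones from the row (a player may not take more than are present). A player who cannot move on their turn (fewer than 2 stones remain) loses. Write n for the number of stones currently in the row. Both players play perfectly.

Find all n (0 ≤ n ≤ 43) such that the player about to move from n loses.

Use the standard recursion: the mover loses at a terminal position; elsewhere, the mover wins exactly when some move hands the opponent an L position.
n=0: no move → L
n=1: no move → L
n=2: W (go to 0, an L position)
n=3: W (go to 1, an L position)
n=4: L (sole option 2(W) is W)
n=5: L (sole option 3(W) is W)
n=6: W (go to 4, an L position)
n=7: W (go to 5, an L position)
n=8: W (go to 0, an L position)
n=9: W (go to 1, an L position)
n=10: W (go to 4, an L position)
n=11: W (go to 5, an L position)
n=12: W (go to 4, an L position)
n=13: W (go to 5, an L position)
n=14: L (options 12(W), 8(W), 6(W) are all W)
n=15: L (options 13(W), 9(W), 7(W) are all W)
n=16: W (go to 14, an L position)
n=17: W (go to 15, an L position)
n=18: L (options 16(W), 12(W), 10(W) are all W)
n=19: L (options 17(W), 13(W), 11(W) are all W)
n=20: W (go to 18, an L position)
n=21: W (go to 19, an L position)
n=22: W (go to 14, an L position)
n=23: W (go to 15, an L position)
n=24: W (go to 18, an L position)
n=25: W (go to 19, an L position)
n=26: W (go to 18, an L position)
n=27: W (go to 19, an L position)
n=28: L (options 26(W), 22(W), 20(W) are all W)
n=29: L (options 27(W), 23(W), 21(W) are all W)
n=30: W (go to 28, an L position)
n=31: W (go to 29, an L position)
n=32: L (options 30(W), 26(W), 24(W) are all W)
n=33: L (options 31(W), 27(W), 25(W) are all W)
n=34: W (go to 32, an L position)
n=35: W (go to 33, an L position)
n=36: W (go to 28, an L position)
n=37: W (go to 29, an L position)
n=38: W (go to 32, an L position)
n=39: W (go to 33, an L position)
n=40: W (go to 32, an L position)
n=41: W (go to 33, an L position)
n=42: L (options 40(W), 36(W), 34(W) are all W)
n=43: L (options 41(W), 37(W), 35(W) are all W)
The losing starting values of n are exactly the entries labelled L in this table (14 of them).

0, 1, 4, 5, 14, 15, 18, 19, 28, 29, 32, 33, 42, 43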